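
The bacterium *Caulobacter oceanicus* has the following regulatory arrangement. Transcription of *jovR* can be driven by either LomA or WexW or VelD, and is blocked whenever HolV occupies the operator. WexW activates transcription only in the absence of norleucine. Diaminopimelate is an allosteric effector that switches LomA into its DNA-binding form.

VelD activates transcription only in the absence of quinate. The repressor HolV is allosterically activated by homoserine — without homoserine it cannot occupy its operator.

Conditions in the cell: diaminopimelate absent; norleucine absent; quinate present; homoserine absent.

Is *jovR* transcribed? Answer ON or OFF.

ON

Diaminopimelate is absent, so LomA is inactive.
Homoserine is absent, so HolV is inactive.
Norleucine is absent, so WexW is active.
Quinate is present, so VelD is inactive.
Activator WexW is present, so *jovR* is transcribed.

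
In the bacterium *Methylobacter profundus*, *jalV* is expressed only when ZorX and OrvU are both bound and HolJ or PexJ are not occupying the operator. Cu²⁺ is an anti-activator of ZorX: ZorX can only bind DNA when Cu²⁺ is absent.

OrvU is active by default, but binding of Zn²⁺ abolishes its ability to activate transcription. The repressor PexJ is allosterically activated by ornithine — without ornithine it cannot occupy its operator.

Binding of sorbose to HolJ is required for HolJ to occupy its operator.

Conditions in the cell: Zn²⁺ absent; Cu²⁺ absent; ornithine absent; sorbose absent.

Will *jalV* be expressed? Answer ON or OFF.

Sorbose is absent, so HolJ is inactive.
Cu²⁺ is absent, so ZorX is active.
Ornithine is absent, so PexJ is inactive.
Zn²⁺ is absent, so OrvU is active.
No repressor is bound and ZorX and OrvU are active, so *jalV* is transcribed.

ON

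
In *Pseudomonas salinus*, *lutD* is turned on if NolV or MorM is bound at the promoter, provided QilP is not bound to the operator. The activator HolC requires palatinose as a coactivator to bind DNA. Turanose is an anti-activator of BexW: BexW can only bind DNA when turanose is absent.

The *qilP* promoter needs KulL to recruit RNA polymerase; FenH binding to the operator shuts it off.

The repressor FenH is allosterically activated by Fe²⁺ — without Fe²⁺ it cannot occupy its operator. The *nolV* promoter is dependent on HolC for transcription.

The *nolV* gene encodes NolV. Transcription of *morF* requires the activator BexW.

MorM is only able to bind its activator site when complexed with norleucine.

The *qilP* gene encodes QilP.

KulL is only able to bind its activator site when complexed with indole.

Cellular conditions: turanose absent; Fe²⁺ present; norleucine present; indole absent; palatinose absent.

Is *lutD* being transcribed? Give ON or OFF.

ON

Palatinose is absent, so HolC is inactive.
Required activator HolC is absent, so *nolV* is not transcribed.
So NolV is not produced.
Norleucine is present, so MorM is active.
Fe²⁺ is present, so FenH is active.
Indole is absent, so KulL is inactive.
With repressor FenH bound, *qilP* is not transcribed.
So QilP is not produced.
Activator MorM is present, so *lutD* is transcribed.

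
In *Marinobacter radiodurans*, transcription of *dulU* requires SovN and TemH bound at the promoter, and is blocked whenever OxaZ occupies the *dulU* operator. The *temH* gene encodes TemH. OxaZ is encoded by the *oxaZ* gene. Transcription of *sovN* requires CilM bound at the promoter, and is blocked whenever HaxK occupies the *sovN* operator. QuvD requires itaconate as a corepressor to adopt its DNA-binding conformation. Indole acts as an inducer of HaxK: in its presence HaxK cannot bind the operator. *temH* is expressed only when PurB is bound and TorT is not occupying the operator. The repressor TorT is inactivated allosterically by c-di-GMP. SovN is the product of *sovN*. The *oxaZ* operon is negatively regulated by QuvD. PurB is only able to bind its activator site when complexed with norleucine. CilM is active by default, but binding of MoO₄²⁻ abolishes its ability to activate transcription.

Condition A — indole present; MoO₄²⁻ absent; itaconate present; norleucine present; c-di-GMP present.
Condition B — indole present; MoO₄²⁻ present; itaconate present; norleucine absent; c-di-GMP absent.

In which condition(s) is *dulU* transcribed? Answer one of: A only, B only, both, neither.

Condition A:
Indole is present, so HaxK is inactive.
MoO₄²⁻ is absent, so CilM is active.
No repressor is bound and CilM is active, so *sovN* is transcribed.
So SovN is produced and active.
Itaconate is present, so QuvD is active.
With repressor QuvD bound, *oxaZ* is not transcribed.
So OxaZ is not produced.
Norleucine is present, so PurB is active.
c-di-GMP is present, so TorT is inactive.
No repressor is bound and PurB is active, so *temH* is transcribed.
So TemH is produced and active.
No repressor is bound and SovN and TemH are active, so *dulU* is transcribed.
→ *dulU* is ON in A.
Condition B:
Indole is present, so HaxK is inactive.
MoO₄²⁻ is present, so CilM is inactive.
Required activator CilM is absent, so *sovN* is not transcribed.
So SovN is not produced.
Itaconate is present, so QuvD is active.
With repressor QuvD bound, *oxaZ* is not transcribed.
So OxaZ is not produced.
Norleucine is absent, so PurB is inactive.
c-di-GMP is absent, so TorT is active.
With repressor TorT bound, *temH* is not transcribed.
So TemH is not produced.
Required activator SovN is absent, so *dulU* is not transcribed.
→ *dulU* is OFF in B.

A only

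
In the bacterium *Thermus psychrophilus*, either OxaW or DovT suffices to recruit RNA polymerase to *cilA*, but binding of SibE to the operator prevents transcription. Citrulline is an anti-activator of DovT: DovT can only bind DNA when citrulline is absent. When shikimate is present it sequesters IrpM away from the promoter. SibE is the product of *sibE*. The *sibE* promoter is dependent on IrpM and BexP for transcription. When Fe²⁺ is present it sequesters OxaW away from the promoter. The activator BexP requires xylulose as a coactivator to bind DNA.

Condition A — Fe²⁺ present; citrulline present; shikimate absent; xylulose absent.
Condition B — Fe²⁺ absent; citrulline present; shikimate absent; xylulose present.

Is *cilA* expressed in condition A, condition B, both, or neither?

Condition A:
Fe²⁺ is present, so OxaW is inactive.
Citrulline is present, so DovT is inactive.
Shikimate is absent, so IrpM is active.
Xylulose is absent, so BexP is inactive.
Required activator BexP is absent, so *sibE* is not transcribed.
So SibE is not produced.
No activator is available at the *cilA* promoter, so *cilA* is not transcribed.
→ *cilA* is OFF in A.
Condition B:
Fe²⁺ is absent, so OxaW is active.
Citrulline is present, so DovT is inactive.
Shikimate is absent, so IrpM is active.
Xylulose is present, so BexP is active.
No repressor is bound and IrpM and BexP are active, so *sibE* is transcribed.
So SibE is produced and active.
With repressor SibE bound, *cilA* is not transcribed.
→ *cilA* is OFF in B.

neither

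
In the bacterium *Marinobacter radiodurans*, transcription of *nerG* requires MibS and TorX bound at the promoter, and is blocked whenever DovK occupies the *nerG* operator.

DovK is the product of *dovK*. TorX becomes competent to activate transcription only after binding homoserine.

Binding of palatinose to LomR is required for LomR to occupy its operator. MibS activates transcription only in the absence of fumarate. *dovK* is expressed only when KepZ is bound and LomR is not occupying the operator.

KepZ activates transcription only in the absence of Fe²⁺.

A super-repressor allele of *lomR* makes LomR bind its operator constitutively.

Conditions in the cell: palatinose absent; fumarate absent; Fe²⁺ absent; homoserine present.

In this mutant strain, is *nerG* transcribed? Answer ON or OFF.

ON

Fumarate is absent, so MibS is active.
Fe²⁺ is absent, so KepZ is active.
LomR is constitutively active in this strain.
With repressor LomR bound, *dovK* is not transcribed.
So DovK is not produced.
Homoserine is present, so TorX is active.
No repressor is bound and MibS and TorX are active, so *nerG* is transcribed.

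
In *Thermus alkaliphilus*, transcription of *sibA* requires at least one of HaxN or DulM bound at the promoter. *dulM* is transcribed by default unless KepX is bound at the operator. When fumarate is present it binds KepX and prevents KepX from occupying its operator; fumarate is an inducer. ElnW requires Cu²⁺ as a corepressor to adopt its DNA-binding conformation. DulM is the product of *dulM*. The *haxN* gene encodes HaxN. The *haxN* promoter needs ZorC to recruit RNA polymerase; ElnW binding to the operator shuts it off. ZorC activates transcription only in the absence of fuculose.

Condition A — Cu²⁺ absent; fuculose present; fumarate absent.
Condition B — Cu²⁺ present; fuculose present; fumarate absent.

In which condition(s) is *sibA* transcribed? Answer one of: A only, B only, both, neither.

Condition A:
Cu²⁺ is absent, so ElnW is inactive.
Fuculose is present, so ZorC is inactive.
Required activator ZorC is absent, so *haxN* is not transcribed.
So HaxN is not produced.
Fumarate is absent, so KepX is active.
With repressor KepX bound, *dulM* is not transcribed.
So DulM is not produced.
No activator is available at the *sibA* promoter, so *sibA* is not transcribed.
→ *sibA* is OFF in A.
Condition B:
Cu²⁺ is present, so ElnW is active.
Fuculose is present, so ZorC is inactive.
With repressor ElnW bound, *haxN* is not transcribed.
So HaxN is not produced.
Fumarate is absent, so KepX is active.
With repressor KepX bound, *dulM* is not transcribed.
So DulM is not produced.
No activator is available at the *sibA* promoter, so *sibA* is not transcribed.
→ *sibA* is OFF in B.

neither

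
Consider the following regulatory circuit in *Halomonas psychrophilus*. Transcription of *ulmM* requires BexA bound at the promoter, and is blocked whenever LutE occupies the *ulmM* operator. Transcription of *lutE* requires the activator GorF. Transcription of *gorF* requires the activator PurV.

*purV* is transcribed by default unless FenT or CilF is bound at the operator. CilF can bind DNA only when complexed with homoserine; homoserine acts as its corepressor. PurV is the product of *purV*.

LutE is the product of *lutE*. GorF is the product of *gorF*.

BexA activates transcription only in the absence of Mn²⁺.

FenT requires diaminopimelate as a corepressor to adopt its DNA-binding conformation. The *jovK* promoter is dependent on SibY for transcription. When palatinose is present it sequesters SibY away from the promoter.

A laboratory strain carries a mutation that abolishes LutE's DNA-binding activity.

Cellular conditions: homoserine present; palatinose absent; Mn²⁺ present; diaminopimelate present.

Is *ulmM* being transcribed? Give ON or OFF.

OFF

Mn²⁺ is present, so BexA is inactive.
LutE is non-functional in this strain, so it has no effect.
Required activator BexA is absent, so *ulmM* is not transcribed.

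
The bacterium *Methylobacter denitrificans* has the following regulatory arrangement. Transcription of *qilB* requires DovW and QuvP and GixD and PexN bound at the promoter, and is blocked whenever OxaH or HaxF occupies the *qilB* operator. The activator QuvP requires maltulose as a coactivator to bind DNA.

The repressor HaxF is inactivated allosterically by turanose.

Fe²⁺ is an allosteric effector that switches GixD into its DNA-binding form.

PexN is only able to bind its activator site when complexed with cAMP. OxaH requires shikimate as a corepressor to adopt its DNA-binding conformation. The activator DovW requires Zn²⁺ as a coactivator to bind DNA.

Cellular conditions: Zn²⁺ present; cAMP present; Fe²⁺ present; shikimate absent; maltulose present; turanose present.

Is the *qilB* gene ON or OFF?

ON

Zn²⁺ is present, so DovW is active.
Maltulose is present, so QuvP is active.
Fe²⁺ is present, so GixD is active.
cAMP is present, so PexN is active.
Shikimate is absent, so OxaH is inactive.
Turanose is present, so HaxF is inactive.
No repressor is bound and DovW and QuvP and GixD and PexN are active, so *qilB* is transcribed.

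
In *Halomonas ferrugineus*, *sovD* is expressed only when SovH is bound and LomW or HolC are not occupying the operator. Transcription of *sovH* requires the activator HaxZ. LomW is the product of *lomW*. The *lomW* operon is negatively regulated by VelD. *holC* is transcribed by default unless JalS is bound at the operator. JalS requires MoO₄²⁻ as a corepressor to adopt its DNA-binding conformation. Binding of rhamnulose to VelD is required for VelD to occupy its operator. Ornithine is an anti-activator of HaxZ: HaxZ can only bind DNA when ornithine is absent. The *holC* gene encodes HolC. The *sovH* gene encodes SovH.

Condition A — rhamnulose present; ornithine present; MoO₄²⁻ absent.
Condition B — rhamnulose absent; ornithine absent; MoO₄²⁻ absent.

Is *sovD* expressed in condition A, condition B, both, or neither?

Condition A:
Rhamnulose is present, so VelD is active.
With repressor VelD bound, *lomW* is not transcribed.
So LomW is not produced.
Ornithine is present, so HaxZ is inactive.
Required activator HaxZ is absent, so *sovH* is not transcribed.
So SovH is not produced.
MoO₄²⁻ is absent, so JalS is inactive.
With no repressor bound, *holC* is transcribed.
So HolC is produced and active.
With repressor HolC bound, *sovD* is not transcribed.
→ *sovD* is OFF in A.
Condition B:
Rhamnulose is absent, so VelD is inactive.
With no repressor bound, *lomW* is transcribed.
So LomW is produced and active.
Ornithine is absent, so HaxZ is active.
No repressor is bound and HaxZ is active, so *sovH* is transcribed.
So SovH is produced and active.
MoO₄²⁻ is absent, so JalS is inactive.
With no repressor bound, *holC* is transcribed.
So HolC is produced and active.
With repressor LomW bound, *sovD* is not transcribed.
→ *sovD* is OFF in B.

neither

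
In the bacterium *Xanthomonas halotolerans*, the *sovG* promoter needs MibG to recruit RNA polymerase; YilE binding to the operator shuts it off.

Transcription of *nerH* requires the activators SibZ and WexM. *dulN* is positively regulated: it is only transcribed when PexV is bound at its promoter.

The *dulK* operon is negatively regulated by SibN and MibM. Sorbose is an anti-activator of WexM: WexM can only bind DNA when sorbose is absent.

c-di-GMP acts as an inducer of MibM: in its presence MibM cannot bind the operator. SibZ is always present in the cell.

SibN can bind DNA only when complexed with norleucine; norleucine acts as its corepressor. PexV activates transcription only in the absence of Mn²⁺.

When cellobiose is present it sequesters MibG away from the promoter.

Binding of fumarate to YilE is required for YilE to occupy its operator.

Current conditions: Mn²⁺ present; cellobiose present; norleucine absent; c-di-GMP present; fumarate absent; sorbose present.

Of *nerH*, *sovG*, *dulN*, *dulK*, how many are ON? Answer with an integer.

SibZ is produced constitutively and is active.
Sorbose is present, so WexM is inactive.
Required activator WexM is absent, so *nerH* is not transcribed.
→ *nerH* is OFF.
Fumarate is absent, so YilE is inactive.
Cellobiose is present, so MibG is inactive.
Required activator MibG is absent, so *sovG* is not transcribed.
→ *sovG* is OFF.
Mn²⁺ is present, so PexV is inactive.
Required activator PexV is absent, so *dulN* is not transcribed.
→ *dulN* is OFF.
Norleucine is absent, so SibN is inactive.
c-di-GMP is present, so MibM is inactive.
With no repressor bound, *dulK* is transcribed.
→ *dulK* is ON.
1 of the 4 genes is transcribed.

1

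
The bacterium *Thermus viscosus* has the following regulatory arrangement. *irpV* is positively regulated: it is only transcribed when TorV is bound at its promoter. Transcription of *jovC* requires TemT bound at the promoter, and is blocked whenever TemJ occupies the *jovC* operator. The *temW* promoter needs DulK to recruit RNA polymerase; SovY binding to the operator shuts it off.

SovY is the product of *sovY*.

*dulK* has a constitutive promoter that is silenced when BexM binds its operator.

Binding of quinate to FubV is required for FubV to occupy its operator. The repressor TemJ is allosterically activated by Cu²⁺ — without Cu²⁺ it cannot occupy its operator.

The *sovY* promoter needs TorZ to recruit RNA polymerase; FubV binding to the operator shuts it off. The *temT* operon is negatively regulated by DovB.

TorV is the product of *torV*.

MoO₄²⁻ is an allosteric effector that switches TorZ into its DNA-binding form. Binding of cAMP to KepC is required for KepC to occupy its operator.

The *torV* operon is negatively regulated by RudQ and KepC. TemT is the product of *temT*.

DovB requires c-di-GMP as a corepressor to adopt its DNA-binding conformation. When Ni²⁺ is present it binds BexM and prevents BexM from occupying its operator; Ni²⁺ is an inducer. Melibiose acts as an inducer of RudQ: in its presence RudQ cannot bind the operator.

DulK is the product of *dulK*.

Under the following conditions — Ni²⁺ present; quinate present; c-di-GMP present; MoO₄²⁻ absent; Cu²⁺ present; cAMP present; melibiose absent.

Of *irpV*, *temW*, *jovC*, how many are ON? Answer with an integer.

1

Melibiose is absent, so RudQ is active.
cAMP is present, so KepC is active.
With repressor RudQ bound, *torV* is not transcribed.
So TorV is not produced.
Required activator TorV is absent, so *irpV* is not transcribed.
→ *irpV* is OFF.
MoO₄²⁻ is absent, so TorZ is inactive.
Quinate is present, so FubV is active.
With repressor FubV bound, *sovY* is not transcribed.
So SovY is not produced.
Ni²⁺ is present, so BexM is inactive.
With no repressor bound, *dulK* is transcribed.
So DulK is produced and active.
No repressor is bound and DulK is active, so *temW* is transcribed.
→ *temW* is ON.
c-di-GMP is present, so DovB is active.
With repressor DovB bound, *temT* is not transcribed.
So TemT is not produced.
Cu²⁺ is present, so TemJ is active.
With repressor TemJ bound, *jovC* is not transcribed.
→ *jovC* is OFF.
1 of the 3 genes is transcribed.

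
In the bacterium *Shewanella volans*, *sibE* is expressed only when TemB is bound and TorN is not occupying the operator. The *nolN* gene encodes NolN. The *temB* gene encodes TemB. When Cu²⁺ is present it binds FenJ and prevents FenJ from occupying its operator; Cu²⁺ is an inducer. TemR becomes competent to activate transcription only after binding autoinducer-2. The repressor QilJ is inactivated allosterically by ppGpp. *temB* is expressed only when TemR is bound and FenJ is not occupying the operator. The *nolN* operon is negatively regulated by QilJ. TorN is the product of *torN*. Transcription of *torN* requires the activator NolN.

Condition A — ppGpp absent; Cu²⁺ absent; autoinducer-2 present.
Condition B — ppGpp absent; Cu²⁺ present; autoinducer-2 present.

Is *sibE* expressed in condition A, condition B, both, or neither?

Condition A:
ppGpp is absent, so QilJ is active.
With repressor QilJ bound, *nolN* is not transcribed.
So NolN is not produced.
Required activator NolN is absent, so *torN* is not transcribed.
So TorN is not produced.
Cu²⁺ is absent, so FenJ is active.
Autoinducer-2 is present, so TemR is active.
With repressor FenJ bound, *temB* is not transcribed.
So TemB is not produced.
Required activator TemB is absent, so *sibE* is not transcribed.
→ *sibE* is OFF in A.
Condition B:
ppGpp is absent, so QilJ is active.
With repressor QilJ bound, *nolN* is not transcribed.
So NolN is not produced.
Required activator NolN is absent, so *torN* is not transcribed.
So TorN is not produced.
Cu²⁺ is present, so FenJ is inactive.
Autoinducer-2 is present, so TemR is active.
No repressor is bound and TemR is active, so *temB* is transcribed.
So TemB is produced and active.
No repressor is bound and TemB is active, so *sibE* is transcribed.
→ *sibE* is ON in B.

B only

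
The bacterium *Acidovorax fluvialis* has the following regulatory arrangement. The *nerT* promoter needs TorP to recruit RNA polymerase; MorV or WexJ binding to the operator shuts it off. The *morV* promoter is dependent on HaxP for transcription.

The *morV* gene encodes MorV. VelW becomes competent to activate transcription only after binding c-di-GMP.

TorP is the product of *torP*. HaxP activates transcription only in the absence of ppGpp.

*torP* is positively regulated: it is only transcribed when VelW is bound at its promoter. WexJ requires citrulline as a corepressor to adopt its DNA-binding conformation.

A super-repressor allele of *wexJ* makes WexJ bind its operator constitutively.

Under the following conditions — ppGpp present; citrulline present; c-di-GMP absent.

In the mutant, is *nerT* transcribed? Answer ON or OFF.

ppGpp is present, so HaxP is inactive.
Required activator HaxP is absent, so *morV* is not transcribed.
So MorV is not produced.
c-di-GMP is absent, so VelW is inactive.
Required activator VelW is absent, so *torP* is not transcribed.
So TorP is not produced.
WexJ is constitutively active in this strain.
With repressor WexJ bound, *nerT* is not transcribed.

OFF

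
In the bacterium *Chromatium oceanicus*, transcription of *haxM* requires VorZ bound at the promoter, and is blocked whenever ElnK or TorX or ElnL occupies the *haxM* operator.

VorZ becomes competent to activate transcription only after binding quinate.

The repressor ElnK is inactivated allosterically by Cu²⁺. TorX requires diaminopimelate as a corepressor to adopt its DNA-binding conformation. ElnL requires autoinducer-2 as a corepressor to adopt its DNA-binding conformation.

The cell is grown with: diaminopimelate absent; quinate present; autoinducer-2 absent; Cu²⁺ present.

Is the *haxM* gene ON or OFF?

ON

Cu²⁺ is present, so ElnK is inactive.
Quinate is present, so VorZ is active.
Diaminopimelate is absent, so TorX is inactive.
Autoinducer-2 is absent, so ElnL is inactive.
No repressor is bound and VorZ is active, so *haxM* is transcribed.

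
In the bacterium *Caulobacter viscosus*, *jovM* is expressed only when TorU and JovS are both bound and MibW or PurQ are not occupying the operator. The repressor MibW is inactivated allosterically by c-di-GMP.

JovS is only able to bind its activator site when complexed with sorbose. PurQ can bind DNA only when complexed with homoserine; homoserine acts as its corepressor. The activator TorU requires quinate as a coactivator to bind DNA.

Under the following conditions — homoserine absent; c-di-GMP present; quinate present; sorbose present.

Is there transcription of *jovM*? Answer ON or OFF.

ON

Quinate is present, so TorU is active.
Sorbose is present, so JovS is active.
c-di-GMP is present, so MibW is inactive.
Homoserine is absent, so PurQ is inactive.
No repressor is bound and TorU and JovS are active, so *jovM* is transcribed.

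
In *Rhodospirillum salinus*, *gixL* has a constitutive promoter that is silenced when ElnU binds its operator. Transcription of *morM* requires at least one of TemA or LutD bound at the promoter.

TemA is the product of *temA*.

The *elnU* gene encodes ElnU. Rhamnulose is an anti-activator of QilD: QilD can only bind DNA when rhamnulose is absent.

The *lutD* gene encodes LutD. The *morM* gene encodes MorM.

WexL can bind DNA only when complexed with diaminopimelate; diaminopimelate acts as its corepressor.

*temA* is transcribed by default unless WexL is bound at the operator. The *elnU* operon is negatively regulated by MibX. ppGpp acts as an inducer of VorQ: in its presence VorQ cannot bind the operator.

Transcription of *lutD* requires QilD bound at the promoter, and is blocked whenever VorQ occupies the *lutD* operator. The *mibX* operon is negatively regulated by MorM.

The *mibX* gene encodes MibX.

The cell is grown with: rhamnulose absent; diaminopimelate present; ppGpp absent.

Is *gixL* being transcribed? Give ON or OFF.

ON

Diaminopimelate is present, so WexL is active.
With repressor WexL bound, *temA* is not transcribed.
So TemA is not produced.
Rhamnulose is absent, so QilD is active.
ppGpp is absent, so VorQ is active.
With repressor VorQ bound, *lutD* is not transcribed.
So LutD is not produced.
No activator is available at the *morM* promoter, so *morM* is not transcribed.
So MorM is not produced.
With no repressor bound, *mibX* is transcribed.
So MibX is produced and active.
With repressor MibX bound, *elnU* is not transcribed.
So ElnU is not produced.
With no repressor bound, *gixL* is transcribed.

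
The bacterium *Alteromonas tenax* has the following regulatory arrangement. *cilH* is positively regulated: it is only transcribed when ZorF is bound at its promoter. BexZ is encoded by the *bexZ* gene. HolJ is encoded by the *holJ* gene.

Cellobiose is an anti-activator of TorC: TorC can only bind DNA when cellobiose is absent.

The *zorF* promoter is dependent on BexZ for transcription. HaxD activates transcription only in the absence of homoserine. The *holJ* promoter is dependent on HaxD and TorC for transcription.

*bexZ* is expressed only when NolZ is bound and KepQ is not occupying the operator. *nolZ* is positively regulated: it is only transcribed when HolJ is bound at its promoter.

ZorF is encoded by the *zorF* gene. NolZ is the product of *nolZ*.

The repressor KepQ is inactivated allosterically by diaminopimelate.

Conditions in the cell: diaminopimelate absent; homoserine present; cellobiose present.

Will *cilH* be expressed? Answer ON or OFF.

OFF

Homoserine is present, so HaxD is inactive.
Cellobiose is present, so TorC is inactive.
Required activator HaxD is absent, so *holJ* is not transcribed.
So HolJ is not produced.
Required activator HolJ is absent, so *nolZ* is not transcribed.
So NolZ is not produced.
Diaminopimelate is absent, so KepQ is active.
With repressor KepQ bound, *bexZ* is not transcribed.
So BexZ is not produced.
Required activator BexZ is absent, so *zorF* is not transcribed.
So ZorF is not produced.
Required activator ZorF is absent, so *cilH* is not transcribed.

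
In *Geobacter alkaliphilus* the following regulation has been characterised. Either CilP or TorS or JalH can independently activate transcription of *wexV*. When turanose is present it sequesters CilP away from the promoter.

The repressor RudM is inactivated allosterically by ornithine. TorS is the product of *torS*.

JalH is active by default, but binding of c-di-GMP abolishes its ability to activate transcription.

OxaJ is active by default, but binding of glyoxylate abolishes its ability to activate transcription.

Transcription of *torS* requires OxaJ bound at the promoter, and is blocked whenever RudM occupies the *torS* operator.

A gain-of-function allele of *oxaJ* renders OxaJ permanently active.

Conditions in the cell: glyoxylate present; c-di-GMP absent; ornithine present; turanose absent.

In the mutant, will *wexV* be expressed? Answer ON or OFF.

ON

Turanose is absent, so CilP is active.
OxaJ is constitutively active in this strain.
Ornithine is present, so RudM is inactive.
No repressor is bound and OxaJ is active, so *torS* is transcribed.
So TorS is produced and active.
c-di-GMP is absent, so JalH is active.
Activator CilP is present, so *wexV* is transcribed.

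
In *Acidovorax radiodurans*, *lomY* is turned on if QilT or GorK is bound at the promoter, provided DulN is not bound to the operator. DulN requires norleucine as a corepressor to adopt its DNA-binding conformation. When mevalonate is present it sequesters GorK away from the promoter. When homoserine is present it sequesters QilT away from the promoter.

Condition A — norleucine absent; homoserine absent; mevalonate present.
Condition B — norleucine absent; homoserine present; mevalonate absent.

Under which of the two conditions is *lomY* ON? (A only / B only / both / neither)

Condition A:
Norleucine is absent, so DulN is inactive.
Homoserine is absent, so QilT is active.
Mevalonate is present, so GorK is inactive.
Activator QilT is present, so *lomY* is transcribed.
→ *lomY* is ON in A.
Condition B:
Norleucine is absent, so DulN is inactive.
Homoserine is present, so QilT is inactive.
Mevalonate is absent, so GorK is active.
Activator GorK is present, so *lomY* is transcribed.
→ *lomY* is ON in B.

both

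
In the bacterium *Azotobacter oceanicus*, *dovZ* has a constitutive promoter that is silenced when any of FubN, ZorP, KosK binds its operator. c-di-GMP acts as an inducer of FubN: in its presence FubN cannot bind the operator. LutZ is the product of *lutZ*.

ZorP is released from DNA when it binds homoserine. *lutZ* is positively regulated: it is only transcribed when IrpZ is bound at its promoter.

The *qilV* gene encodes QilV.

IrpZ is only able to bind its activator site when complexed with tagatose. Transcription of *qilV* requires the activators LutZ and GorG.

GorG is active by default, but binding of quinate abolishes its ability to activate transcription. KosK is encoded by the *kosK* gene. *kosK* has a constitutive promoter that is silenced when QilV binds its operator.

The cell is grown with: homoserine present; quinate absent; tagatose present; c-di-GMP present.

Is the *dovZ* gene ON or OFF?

c-di-GMP is present, so FubN is inactive.
Homoserine is present, so ZorP is inactive.
Tagatose is present, so IrpZ is active.
No repressor is bound and IrpZ is active, so *lutZ* is transcribed.
So LutZ is produced and active.
Quinate is absent, so GorG is active.
No repressor is bound and LutZ and GorG are active, so *qilV* is transcribed.
So QilV is produced and active.
With repressor QilV bound, *kosK* is not transcribed.
So KosK is not produced.
With no repressor bound, *dovZ* is transcribed.

ON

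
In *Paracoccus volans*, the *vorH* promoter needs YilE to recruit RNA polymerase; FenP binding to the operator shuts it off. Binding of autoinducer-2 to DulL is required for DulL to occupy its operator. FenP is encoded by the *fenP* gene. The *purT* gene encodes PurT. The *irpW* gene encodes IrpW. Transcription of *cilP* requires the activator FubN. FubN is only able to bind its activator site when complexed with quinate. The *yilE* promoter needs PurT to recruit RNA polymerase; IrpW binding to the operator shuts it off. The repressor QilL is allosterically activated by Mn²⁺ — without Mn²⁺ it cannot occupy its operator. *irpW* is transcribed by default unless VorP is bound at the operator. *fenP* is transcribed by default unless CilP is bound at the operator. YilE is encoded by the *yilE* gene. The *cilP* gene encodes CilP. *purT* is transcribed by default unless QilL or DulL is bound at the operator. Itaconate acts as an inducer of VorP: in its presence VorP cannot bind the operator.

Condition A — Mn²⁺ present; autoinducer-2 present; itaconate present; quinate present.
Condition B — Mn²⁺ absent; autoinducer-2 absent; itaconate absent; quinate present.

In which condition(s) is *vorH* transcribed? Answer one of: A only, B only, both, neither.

Condition A:
Mn²⁺ is present, so QilL is active.
Autoinducer-2 is present, so DulL is active.
With repressor QilL bound, *purT* is not transcribed.
So PurT is not produced.
Itaconate is present, so VorP is inactive.
With no repressor bound, *irpW* is transcribed.
So IrpW is produced and active.
With repressor IrpW bound, *yilE* is not transcribed.
So YilE is not produced.
Quinate is present, so FubN is active.
No repressor is bound and FubN is active, so *cilP* is transcribed.
So CilP is produced and active.
With repressor CilP bound, *fenP* is not transcribed.
So FenP is not produced.
Required activator YilE is absent, so *vorH* is not transcribed.
→ *vorH* is OFF in A.
Condition B:
Mn²⁺ is absent, so QilL is inactive.
Autoinducer-2 is absent, so DulL is inactive.
With no repressor bound, *purT* is transcribed.
So PurT is produced and active.
Itaconate is absent, so VorP is active.
With repressor VorP bound, *irpW* is not transcribed.
So IrpW is not produced.
No repressor is bound and PurT is active, so *yilE* is transcribed.
So YilE is produced and active.
Quinate is present, so FubN is active.
No repressor is bound and FubN is active, so *cilP* is transcribed.
So CilP is produced and active.
With repressor CilP bound, *fenP* is not transcribed.
So FenP is not produced.
No repressor is bound and YilE is active, so *vorH* is transcribed.
→ *vorH* is ON in B.

B only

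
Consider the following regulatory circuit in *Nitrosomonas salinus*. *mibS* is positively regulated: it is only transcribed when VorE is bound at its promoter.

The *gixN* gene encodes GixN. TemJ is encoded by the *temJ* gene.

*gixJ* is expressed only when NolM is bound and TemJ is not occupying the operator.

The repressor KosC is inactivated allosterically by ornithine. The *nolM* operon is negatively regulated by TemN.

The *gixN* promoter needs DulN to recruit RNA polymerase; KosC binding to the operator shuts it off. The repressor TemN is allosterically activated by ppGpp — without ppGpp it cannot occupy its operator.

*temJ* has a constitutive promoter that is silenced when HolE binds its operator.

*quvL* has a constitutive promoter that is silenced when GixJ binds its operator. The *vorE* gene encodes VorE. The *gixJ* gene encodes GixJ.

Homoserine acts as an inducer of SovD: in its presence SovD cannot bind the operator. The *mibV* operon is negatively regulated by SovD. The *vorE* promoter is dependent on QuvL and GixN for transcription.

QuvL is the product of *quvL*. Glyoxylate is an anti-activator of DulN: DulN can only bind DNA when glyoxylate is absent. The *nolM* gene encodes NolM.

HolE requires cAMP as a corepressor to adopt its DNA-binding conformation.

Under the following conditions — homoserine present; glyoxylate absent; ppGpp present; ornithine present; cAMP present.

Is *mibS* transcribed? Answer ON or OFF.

ON

cAMP is present, so HolE is active.
With repressor HolE bound, *temJ* is not transcribed.
So TemJ is not produced.
ppGpp is present, so TemN is active.
With repressor TemN bound, *nolM* is not transcribed.
So NolM is not produced.
Required activator NolM is absent, so *gixJ* is not transcribed.
So GixJ is not produced.
With no repressor bound, *quvL* is transcribed.
So QuvL is produced and active.
Ornithine is present, so KosC is inactive.
Glyoxylate is absent, so DulN is active.
No repressor is bound and DulN is active, so *gixN* is transcribed.
So GixN is produced and active.
No repressor is bound and QuvL and GixN are active, so *vorE* is transcribed.
So VorE is produced and active.
No repressor is bound and VorE is active, so *mibS* is transcribed.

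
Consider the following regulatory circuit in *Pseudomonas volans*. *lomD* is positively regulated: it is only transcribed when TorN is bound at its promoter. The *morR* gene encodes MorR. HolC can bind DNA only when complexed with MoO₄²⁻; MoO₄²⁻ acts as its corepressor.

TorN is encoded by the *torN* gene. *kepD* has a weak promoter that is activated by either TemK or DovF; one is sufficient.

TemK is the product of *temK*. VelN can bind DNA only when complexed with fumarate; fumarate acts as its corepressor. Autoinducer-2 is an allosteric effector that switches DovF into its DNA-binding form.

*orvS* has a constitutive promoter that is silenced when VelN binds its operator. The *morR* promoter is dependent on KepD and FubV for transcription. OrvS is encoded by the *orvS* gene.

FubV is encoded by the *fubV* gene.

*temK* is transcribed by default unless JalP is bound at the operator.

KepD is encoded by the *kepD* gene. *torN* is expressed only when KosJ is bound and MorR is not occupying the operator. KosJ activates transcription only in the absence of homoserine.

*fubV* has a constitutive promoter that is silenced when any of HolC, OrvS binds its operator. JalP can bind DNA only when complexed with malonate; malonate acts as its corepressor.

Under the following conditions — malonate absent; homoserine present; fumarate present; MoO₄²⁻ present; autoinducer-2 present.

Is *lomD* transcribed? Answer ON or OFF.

Malonate is absent, so JalP is inactive.
With no repressor bound, *temK* is transcribed.
So TemK is produced and active.
Autoinducer-2 is present, so DovF is active.
Activator TemK is present, so *kepD* is transcribed.
So KepD is produced and active.
MoO₄²⁻ is present, so HolC is active.
Fumarate is present, so VelN is active.
With repressor VelN bound, *orvS* is not transcribed.
So OrvS is not produced.
With repressor HolC bound, *fubV* is not transcribed.
So FubV is not produced.
Required activator FubV is absent, so *morR* is not transcribed.
So MorR is not produced.
Homoserine is present, so KosJ is inactive.
Required activator KosJ is absent, so *torN* is not transcribed.
So TorN is not produced.
Required activator TorN is absent, so *lomD* is not transcribed.

OFF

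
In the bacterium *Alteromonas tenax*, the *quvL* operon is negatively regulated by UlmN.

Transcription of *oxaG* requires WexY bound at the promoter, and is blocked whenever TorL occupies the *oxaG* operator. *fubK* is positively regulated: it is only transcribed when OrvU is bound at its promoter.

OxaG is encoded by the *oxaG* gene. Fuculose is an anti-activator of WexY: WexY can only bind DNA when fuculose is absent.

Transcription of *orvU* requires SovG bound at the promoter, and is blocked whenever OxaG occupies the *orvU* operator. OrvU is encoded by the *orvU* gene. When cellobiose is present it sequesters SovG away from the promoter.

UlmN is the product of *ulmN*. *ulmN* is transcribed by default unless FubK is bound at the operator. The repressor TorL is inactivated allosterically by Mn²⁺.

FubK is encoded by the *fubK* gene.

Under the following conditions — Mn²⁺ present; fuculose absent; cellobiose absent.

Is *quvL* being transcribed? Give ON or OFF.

OFF

Mn²⁺ is present, so TorL is inactive.
Fuculose is absent, so WexY is active.
No repressor is bound and WexY is active, so *oxaG* is transcribed.
So OxaG is produced and active.
Cellobiose is absent, so SovG is active.
With repressor OxaG bound, *orvU* is not transcribed.
So OrvU is not produced.
Required activator OrvU is absent, so *fubK* is not transcribed.
So FubK is not produced.
With no repressor bound, *ulmN* is transcribed.
So UlmN is produced and active.
With repressor UlmN bound, *quvL* is not transcribed.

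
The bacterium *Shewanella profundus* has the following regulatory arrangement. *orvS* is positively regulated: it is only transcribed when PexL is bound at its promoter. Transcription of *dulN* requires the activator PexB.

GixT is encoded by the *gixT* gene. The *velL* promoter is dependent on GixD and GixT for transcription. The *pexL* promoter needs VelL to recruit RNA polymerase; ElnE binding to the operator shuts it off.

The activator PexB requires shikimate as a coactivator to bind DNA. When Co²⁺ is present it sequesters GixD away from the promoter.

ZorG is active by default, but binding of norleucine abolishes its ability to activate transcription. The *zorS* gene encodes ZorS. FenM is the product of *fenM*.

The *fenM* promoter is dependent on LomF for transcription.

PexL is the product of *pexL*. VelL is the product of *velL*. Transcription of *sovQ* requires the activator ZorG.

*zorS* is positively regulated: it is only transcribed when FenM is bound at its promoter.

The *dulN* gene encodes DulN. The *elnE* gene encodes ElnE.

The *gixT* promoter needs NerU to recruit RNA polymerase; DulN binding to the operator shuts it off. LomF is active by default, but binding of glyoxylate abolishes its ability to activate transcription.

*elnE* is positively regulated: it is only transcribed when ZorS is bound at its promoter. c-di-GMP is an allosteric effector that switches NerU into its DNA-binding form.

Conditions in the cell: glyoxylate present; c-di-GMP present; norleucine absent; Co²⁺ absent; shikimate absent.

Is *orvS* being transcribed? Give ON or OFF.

ON

Glyoxylate is present, so LomF is inactive.
Required activator LomF is absent, so *fenM* is not transcribed.
So FenM is not produced.
Required activator FenM is absent, so *zorS* is not transcribed.
So ZorS is not produced.
Required activator ZorS is absent, so *elnE* is not transcribed.
So ElnE is not produced.
Co²⁺ is absent, so GixD is active.
c-di-GMP is present, so NerU is active.
Shikimate is absent, so PexB is inactive.
Required activator PexB is absent, so *dulN* is not transcribed.
So DulN is not produced.
No repressor is bound and NerU is active, so *gixT* is transcribed.
So GixT is produced and active.
No repressor is bound and GixD and GixT are active, so *velL* is transcribed.
So VelL is produced and active.
No repressor is bound and VelL is active, so *pexL* is transcribed.
So PexL is produced and active.
No repressor is bound and PexL is active, so *orvS* is transcribed.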